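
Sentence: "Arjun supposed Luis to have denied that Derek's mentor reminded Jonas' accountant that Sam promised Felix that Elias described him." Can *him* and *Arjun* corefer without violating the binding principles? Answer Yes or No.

*Arjun* is an R-expression; Principle C requires it to be free (not bound by any c-commanding expression).
— him: object of the clause headed by 'described'; the pronoun does not c-command the R-expression — coreference allowed.

Yes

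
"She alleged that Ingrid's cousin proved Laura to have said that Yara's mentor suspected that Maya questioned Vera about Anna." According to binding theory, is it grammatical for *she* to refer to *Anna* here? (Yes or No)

No

*Anna* is an R-expression; Principle C requires it to be free (not bound by any c-commanding expression).
— she: subject of the matrix clause; the pronoun c-commands the R-expression — coreference blocked (Principle C).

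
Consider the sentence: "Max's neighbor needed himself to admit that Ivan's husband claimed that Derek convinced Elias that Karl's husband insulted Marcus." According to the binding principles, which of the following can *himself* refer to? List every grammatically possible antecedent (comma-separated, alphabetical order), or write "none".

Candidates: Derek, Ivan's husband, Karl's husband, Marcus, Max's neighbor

*himself* is a reflexive; Principle A requires it to be bound within its binding domain — the matrix clause.
— Derek: subject of the clause headed by 'convinced'; does not c-command the reflexive — cannot bind it (Principle A).
— Ivan's husband: subject of the clause headed by 'claimed'; does not c-command the reflexive — cannot bind it (Principle A).
— Karl's husband: subject of the clause headed by 'insulted'; does not c-command the reflexive — cannot bind it (Principle A).
— Marcus: object of the clause headed by 'insulted'; does not c-command the reflexive — cannot bind it (Principle A).
— Max's neighbor: subject of the matrix clause; c-commands the reflexive within its binding domain — allowed (Principle A).

Max's neighbor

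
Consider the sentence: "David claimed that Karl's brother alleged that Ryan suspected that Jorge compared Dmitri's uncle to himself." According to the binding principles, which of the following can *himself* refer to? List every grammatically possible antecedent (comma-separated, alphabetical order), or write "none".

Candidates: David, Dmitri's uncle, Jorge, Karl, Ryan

Dmitri's uncle, Jorge

*himself* is a reflexive; Principle A requires it to be bound within its binding domain — the clause headed by 'compared'.
— David: subject of the matrix clause; c-commands the reflexive but lies outside its binding domain — cannot bind it (Principle A).
— Dmitri's uncle: object of the clause headed by 'compared'; c-commands the reflexive within its binding domain — allowed (Principle A).
— Jorge: subject of the clause headed by 'compared'; c-commands the reflexive within its binding domain — allowed (Principle A).
— Karl: possessor inside the subject DP of the clause headed by 'alleged'; does not c-command the reflexive — cannot bind it (Principle A).
— Ryan: subject of the clause headed by 'suspected'; c-commands the reflexive but lies outside its binding domain — cannot bind it (Principle A).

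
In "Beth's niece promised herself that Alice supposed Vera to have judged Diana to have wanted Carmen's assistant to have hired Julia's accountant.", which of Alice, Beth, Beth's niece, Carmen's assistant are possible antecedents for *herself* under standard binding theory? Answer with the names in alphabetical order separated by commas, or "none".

Beth's niece

*herself* is a reflexive; Principle A requires it to be bound within its binding domain — the matrix clause.
— Alice: subject of the clause headed by 'supposed'; does not c-command the reflexive — cannot bind it (Principle A).
— Beth: possessor inside the subject DP of the matrix clause; does not c-command the reflexive — cannot bind it (Principle A).
— Beth's niece: subject of the matrix clause; c-commands the reflexive within its binding domain — allowed (Principle A).
— Carmen's assistant: subject of the clause headed by 'hired'; does not c-command the reflexive — cannot bind it (Principle A).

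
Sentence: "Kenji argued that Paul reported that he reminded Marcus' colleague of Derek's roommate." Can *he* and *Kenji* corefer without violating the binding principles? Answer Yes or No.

*Kenji* is an R-expression; Principle C requires it to be free (not bound by any c-commanding expression).
— he: subject of the clause headed by 'reminded'; the pronoun does not c-command the R-expression — coreference allowed.

Yes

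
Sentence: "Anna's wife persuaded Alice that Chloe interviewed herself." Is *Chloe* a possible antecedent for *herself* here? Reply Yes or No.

*herself* is a reflexive; Principle A requires it to be bound within its binding domain — the clause headed by 'interviewed'.
— Chloe: subject of the clause headed by 'interviewed'; c-commands the reflexive within its binding domain — allowed (Principle A).

Yes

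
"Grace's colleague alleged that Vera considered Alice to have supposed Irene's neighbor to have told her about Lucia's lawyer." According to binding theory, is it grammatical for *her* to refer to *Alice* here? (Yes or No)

Yes

*Alice* is an R-expression; Principle C requires it to be free (not bound by any c-commanding expression).
— her: object of the clause headed by 'told'; the pronoun does not c-command the R-expression — coreference allowed.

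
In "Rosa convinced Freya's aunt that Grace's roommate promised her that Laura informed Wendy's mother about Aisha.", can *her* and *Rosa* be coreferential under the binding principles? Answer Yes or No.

*Rosa* is an R-expression; Principle C requires it to be free (not bound by any c-commanding expression).
— her: object of the clause headed by 'promised'; the pronoun does not c-command the R-expression — coreference allowed.

Yes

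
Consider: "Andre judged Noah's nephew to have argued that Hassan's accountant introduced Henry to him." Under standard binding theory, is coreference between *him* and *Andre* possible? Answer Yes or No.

*Andre* is an R-expression; Principle C requires it to be free (not bound by any c-commanding expression).
— him: second object of the clause headed by 'introduced'; the pronoun does not c-command the R-expression — coreference allowed.

Yes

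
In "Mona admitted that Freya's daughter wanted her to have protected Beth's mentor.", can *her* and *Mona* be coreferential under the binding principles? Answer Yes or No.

Yes

*Mona* is an R-expression; Principle C requires it to be free (not bound by any c-commanding expression).
— her: subject of the clause headed by 'protected'; the pronoun does not c-command the R-expression — coreference allowed.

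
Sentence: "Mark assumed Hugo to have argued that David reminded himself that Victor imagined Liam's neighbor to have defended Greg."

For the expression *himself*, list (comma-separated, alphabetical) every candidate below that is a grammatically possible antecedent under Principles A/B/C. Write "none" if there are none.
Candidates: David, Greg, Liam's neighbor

*himself* is a reflexive; Principle A requires it to be bound within its binding domain — the clause headed by 'reminded'.
— David: subject of the clause headed by 'reminded'; c-commands the reflexive within its binding domain — allowed (Principle A).
— Greg: object of the clause headed by 'defended'; does not c-command the reflexive — cannot bind it (Principle A).
— Liam's neighbor: subject of the clause headed by 'defended'; does not c-command the reflexive — cannot bind it (Principle A).

David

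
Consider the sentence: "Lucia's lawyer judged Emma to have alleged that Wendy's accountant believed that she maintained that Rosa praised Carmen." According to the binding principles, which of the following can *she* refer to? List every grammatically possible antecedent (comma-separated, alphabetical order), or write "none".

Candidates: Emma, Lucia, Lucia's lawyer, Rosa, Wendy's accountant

*she* is a pronoun; Principle B requires it to be free in its binding domain — the clause headed by 'maintained'.
— Emma: subject of the clause headed by 'alleged'; c-commands the pronoun but lies outside its binding domain — allowed.
— Lucia: possessor inside the subject DP of the matrix clause; does not c-command the pronoun — Principle B does not apply; allowed.
— Lucia's lawyer: subject of the matrix clause; c-commands the pronoun but lies outside its binding domain — allowed.
— Rosa: subject of the clause headed by 'praised'; is c-commanded by the pronoun; coreference would bind this R-expression — blocked (Principle C).
— Wendy's accountant: subject of the clause headed by 'believed'; c-commands the pronoun but lies outside its binding domain — allowed.

Emma, Lucia, Lucia's lawyer, Wendy's accountant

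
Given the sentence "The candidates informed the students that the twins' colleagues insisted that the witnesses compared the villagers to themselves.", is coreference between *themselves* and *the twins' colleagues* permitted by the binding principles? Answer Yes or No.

No

*themselves* is a reflexive; Principle A requires it to be bound within its binding domain — the clause headed by 'compared'.
— the twins' colleagues: subject of the clause headed by 'insisted'; c-commands the reflexive but lies outside its binding domain — cannot bind it (Principle A).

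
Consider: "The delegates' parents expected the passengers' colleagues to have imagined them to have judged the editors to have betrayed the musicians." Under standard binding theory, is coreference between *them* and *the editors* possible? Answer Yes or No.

No

*the editors* is an R-expression; Principle C requires it to be free (not bound by any c-commanding expression).
— them: subject of the clause headed by 'judged'; the pronoun c-commands the R-expression — coreference blocked (Principle C).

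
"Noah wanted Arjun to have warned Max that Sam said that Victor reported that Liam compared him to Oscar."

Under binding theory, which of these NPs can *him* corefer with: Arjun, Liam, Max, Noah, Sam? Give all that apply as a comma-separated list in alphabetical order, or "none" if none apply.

Arjun, Max, Noah, Sam

*him* is a pronoun; Principle B requires it to be free in its binding domain — the clause headed by 'compared'.
— Arjun: subject of the clause headed by 'warned'; c-commands the pronoun but lies outside its binding domain — allowed.
— Liam: subject of the clause headed by 'compared'; c-commands the pronoun within its binding domain — blocked (Principle B).
— Max: object of the clause headed by 'warned'; c-commands the pronoun but lies outside its binding domain — allowed.
— Noah: subject of the matrix clause; c-commands the pronoun but lies outside its binding domain — allowed.
— Sam: subject of the clause headed by 'said'; c-commands the pronoun but lies outside its binding domain — allowed.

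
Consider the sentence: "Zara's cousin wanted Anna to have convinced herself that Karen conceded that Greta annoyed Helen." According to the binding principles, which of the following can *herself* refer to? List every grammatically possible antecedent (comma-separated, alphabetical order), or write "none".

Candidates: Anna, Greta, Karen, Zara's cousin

*herself* is a reflexive; Principle A requires it to be bound within its binding domain — the clause headed by 'convinced'.
— Anna: subject of the clause headed by 'convinced'; c-commands the reflexive within its binding domain — allowed (Principle A).
— Greta: subject of the clause headed by 'annoyed'; does not c-command the reflexive — cannot bind it (Principle A).
— Karen: subject of the clause headed by 'conceded'; does not c-command the reflexive — cannot bind it (Principle A).
— Zara's cousin: subject of the matrix clause; c-commands the reflexive but lies outside its binding domain — cannot bind it (Principle A).

Anna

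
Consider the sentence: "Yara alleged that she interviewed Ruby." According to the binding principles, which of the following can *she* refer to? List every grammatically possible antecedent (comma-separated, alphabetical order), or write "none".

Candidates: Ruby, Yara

Yara

*she* is a pronoun; Principle B requires it to be free in its binding domain — the clause headed by 'interviewed'.
— Ruby: object of the clause headed by 'interviewed'; is c-commanded by the pronoun; coreference would bind this R-expression — blocked (Principle C).
— Yara: subject of the matrix clause; c-commands the pronoun but lies outside its binding domain — allowed.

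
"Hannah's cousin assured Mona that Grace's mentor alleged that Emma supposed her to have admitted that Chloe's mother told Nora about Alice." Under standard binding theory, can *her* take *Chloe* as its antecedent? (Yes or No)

*her* is a pronoun; Principle B requires it to be free in its binding domain — the clause headed by 'supposed'.
— Chloe: possessor inside the subject DP of the clause headed by 'told'; is c-commanded by the pronoun; coreference would bind this R-expression — blocked (Principle C).

No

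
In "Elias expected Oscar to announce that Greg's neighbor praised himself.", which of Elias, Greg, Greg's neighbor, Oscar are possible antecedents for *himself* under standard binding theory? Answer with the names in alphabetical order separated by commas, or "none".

Greg's neighbor

*himself* is a reflexive; Principle A requires it to be bound within its binding domain — the clause headed by 'praised'.
— Elias: subject of the matrix clause; c-commands the reflexive but lies outside its binding domain — cannot bind it (Principle A).
— Greg: possessor inside the subject DP of the clause headed by 'praised'; does not c-command the reflexive — cannot bind it (Principle A).
— Greg's neighbor: subject of the clause headed by 'praised'; c-commands the reflexive within its binding domain — allowed (Principle A).
— Oscar: subject of the clause headed by 'announce'; c-commands the reflexive but lies outside its binding domain — cannot bind it (Principle A).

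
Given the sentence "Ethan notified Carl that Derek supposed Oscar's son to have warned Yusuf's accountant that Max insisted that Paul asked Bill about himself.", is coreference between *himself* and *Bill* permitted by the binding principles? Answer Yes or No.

*himself* is a reflexive; Principle A requires it to be bound within its binding domain — the clause headed by 'asked'.
— Bill: object of the clause headed by 'asked'; c-commands the reflexive within its binding domain — allowed (Principle A).

Yes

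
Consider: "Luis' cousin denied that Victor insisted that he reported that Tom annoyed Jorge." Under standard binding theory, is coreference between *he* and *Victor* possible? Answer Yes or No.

*Victor* is an R-expression; Principle C requires it to be free (not bound by any c-commanding expression).
— he: subject of the clause headed by 'reported'; the pronoun does not c-command the R-expression — coreference allowed.

Yes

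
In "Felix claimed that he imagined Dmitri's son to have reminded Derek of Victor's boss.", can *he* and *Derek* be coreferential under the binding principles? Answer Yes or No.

No

*Derek* is an R-expression; Principle C requires it to be free (not bound by any c-commanding expression).
— he: subject of the clause headed by 'imagined'; the pronoun c-commands the R-expression — coreference blocked (Principle C).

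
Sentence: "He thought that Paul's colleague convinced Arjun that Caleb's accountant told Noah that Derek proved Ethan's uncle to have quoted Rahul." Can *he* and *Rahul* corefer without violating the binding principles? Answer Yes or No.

No

*Rahul* is an R-expression; Principle C requires it to be free (not bound by any c-commanding expression).
— he: subject of the matrix clause; the pronoun c-commands the R-expression — coreference blocked (Principle C).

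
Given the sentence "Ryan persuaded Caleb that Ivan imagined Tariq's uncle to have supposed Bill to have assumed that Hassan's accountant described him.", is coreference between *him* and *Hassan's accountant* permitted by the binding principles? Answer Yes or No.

*him* is a pronoun; Principle B requires it to be free in its binding domain — the clause headed by 'described'.
— Hassan's accountant: subject of the clause headed by 'described'; c-commands the pronoun within its binding domain — blocked (Principle B).

No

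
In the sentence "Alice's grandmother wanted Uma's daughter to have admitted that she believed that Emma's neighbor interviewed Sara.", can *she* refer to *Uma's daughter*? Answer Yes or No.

*she* is a pronoun; Principle B requires it to be free in its binding domain — the clause headed by 'believed'.
— Uma's daughter: subject of the clause headed by 'admitted'; c-commands the pronoun but lies outside its binding domain — allowed.

Yes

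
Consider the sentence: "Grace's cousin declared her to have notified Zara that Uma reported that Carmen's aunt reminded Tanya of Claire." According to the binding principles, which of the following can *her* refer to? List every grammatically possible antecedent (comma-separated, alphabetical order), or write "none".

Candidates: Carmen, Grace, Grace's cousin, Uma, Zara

*her* is a pronoun; Principle B requires it to be free in its binding domain — the matrix clause.
— Carmen: possessor inside the subject DP of the clause headed by 'reminded'; is c-commanded by the pronoun; coreference would bind this R-expression — blocked (Principle C).
— Grace: possessor inside the subject DP of the matrix clause; does not c-command the pronoun — Principle B does not apply; allowed.
— Grace's cousin: subject of the matrix clause; c-commands the pronoun within its binding domain — blocked (Principle B).
— Uma: subject of the clause headed by 'reported'; is c-commanded by the pronoun; coreference would bind this R-expression — blocked (Principle C).
— Zara: object of the clause headed by 'notified'; is c-commanded by the pronoun; coreference would bind this R-expression — blocked (Principle C).

Grace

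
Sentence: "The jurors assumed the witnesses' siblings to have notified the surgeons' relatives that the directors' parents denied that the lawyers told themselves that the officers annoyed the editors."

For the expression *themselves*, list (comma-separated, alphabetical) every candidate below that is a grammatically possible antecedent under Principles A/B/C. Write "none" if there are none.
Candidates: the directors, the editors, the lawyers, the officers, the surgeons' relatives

*themselves* is a reflexive; Principle A requires it to be bound within its binding domain — the clause headed by 'told'.
— the directors: possessor inside the subject DP of the clause headed by 'denied'; does not c-command the reflexive — cannot bind it (Principle A).
— the editors: object of the clause headed by 'annoyed'; does not c-command the reflexive — cannot bind it (Principle A).
— the lawyers: subject of the clause headed by 'told'; c-commands the reflexive within its binding domain — allowed (Principle A).
— the officers: subject of the clause headed by 'annoyed'; does not c-command the reflexive — cannot bind it (Principle A).
— the surgeons' relatives: object of the clause headed by 'notified'; c-commands the reflexive but lies outside its binding domain — cannot bind it (Principle A).

the lawyers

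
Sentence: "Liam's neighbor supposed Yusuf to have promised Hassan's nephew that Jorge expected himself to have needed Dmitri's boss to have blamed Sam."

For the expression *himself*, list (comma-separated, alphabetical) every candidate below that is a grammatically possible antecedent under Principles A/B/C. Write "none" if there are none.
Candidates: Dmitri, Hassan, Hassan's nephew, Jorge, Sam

*himself* is a reflexive; Principle A requires it to be bound within its binding domain — the clause headed by 'expected'.
— Dmitri: possessor inside the subject DP of the clause headed by 'blamed'; does not c-command the reflexive — cannot bind it (Principle A).
— Hassan: possessor inside the object DP of the clause headed by 'promised'; does not c-command the reflexive — cannot bind it (Principle A).
— Hassan's nephew: object of the clause headed by 'promised'; c-commands the reflexive but lies outside its binding domain — cannot bind it (Principle A).
— Jorge: subject of the clause headed by 'expected'; c-commands the reflexive within its binding domain — allowed (Principle A).
— Sam: object of the clause headed by 'blamed'; does not c-command the reflexive — cannot bind it (Principle A).

Jorge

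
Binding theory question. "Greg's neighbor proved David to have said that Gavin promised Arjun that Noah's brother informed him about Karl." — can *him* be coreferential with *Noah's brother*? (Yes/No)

*him* is a pronoun; Principle B requires it to be free in its binding domain — the clause headed by 'informed'.
— Noah's brother: subject of the clause headed by 'informed'; c-commands the pronoun within its binding domain — blocked (Principle B).

No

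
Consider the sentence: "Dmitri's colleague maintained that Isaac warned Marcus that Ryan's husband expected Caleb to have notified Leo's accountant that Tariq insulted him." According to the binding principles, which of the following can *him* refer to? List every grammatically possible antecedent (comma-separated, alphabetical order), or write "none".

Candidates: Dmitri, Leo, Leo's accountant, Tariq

Dmitri, Leo, Leo's accountant

*him* is a pronoun; Principle B requires it to be free in its binding domain — the clause headed by 'insulted'.
— Dmitri: possessor inside the subject DP of the matrix clause; does not c-command the pronoun — Principle B does not apply; allowed.
— Leo: possessor inside the object DP of the clause headed by 'notified'; does not c-command the pronoun — Principle B does not apply; allowed.
— Leo's accountant: object of the clause headed by 'notified'; c-commands the pronoun but lies outside its binding domain — allowed.
— Tariq: subject of the clause headed by 'insulted'; c-commands the pronoun within its binding domain — blocked (Principle B).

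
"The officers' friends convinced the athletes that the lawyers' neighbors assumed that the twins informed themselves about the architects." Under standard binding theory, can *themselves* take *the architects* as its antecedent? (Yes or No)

*themselves* is a reflexive; Principle A requires it to be bound within its binding domain — the clause headed by 'informed'.
— the architects: second object of the clause headed by 'informed'; does not c-command the reflexive — cannot bind it (Principle A).

No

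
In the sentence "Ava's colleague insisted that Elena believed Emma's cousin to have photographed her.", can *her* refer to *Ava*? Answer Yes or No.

Yes

*her* is a pronoun; Principle B requires it to be free in its binding domain — the clause headed by 'photographed'.
— Ava: possessor inside the subject DP of the matrix clause; does not c-command the pronoun — Principle B does not apply; allowed.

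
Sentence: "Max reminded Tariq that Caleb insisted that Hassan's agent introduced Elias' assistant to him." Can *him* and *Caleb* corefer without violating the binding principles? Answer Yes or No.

Yes

*Caleb* is an R-expression; Principle C requires it to be free (not bound by any c-commanding expression).
— him: second object of the clause headed by 'introduced'; the pronoun does not c-command the R-expression — coreference allowed.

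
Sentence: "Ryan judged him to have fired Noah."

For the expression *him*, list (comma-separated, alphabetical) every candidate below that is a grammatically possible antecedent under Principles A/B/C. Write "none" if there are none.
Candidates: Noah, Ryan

none

*him* is a pronoun; Principle B requires it to be free in its binding domain — the matrix clause.
— Noah: object of the clause headed by 'fired'; is c-commanded by the pronoun; coreference would bind this R-expression — blocked (Principle C).
— Ryan: subject of the matrix clause; c-commands the pronoun within its binding domain — blocked (Principle B).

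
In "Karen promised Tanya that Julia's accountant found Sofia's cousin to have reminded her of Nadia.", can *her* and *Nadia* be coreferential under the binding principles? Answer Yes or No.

No

*Nadia* is an R-expression; Principle C requires it to be free (not bound by any c-commanding expression).
— her: object of the clause headed by 'reminded'; the pronoun c-commands the R-expression — coreference blocked (Principle C).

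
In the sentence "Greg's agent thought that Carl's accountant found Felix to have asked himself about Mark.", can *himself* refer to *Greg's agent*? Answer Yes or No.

*himself* is a reflexive; Principle A requires it to be bound within its binding domain — the clause headed by 'asked'.
— Greg's agent: subject of the matrix clause; c-commands the reflexive but lies outside its binding domain — cannot bind it (Principle A).

No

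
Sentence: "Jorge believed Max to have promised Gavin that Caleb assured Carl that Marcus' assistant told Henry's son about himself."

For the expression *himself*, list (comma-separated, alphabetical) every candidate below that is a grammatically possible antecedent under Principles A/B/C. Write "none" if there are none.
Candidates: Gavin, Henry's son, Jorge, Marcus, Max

Henry's son

*himself* is a reflexive; Principle A requires it to be bound within its binding domain — the clause headed by 'told'.
— Gavin: object of the clause headed by 'promised'; c-commands the reflexive but lies outside its binding domain — cannot bind it (Principle A).
— Henry's son: object of the clause headed by 'told'; c-commands the reflexive within its binding domain — allowed (Principle A).
— Jorge: subject of the matrix clause; c-commands the reflexive but lies outside its binding domain — cannot bind it (Principle A).
— Marcus: possessor inside the subject DP of the clause headed by 'told'; does not c-command the reflexive — cannot bind it (Principle A).
— Max: subject of the clause headed by 'promised'; c-commands the reflexive but lies outside its binding domain — cannot bind it (Principle A).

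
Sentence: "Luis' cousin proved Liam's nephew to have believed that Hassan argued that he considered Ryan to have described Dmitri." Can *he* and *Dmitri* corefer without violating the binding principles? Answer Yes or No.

No

*Dmitri* is an R-expression; Principle C requires it to be free (not bound by any c-commanding expression).
— he: subject of the clause headed by 'considered'; the pronoun c-commands the R-expression — coreference blocked (Principle C).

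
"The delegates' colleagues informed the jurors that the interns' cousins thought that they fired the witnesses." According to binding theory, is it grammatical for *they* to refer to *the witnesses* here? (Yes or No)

*the witnesses* is an R-expression; Principle C requires it to be free (not bound by any c-commanding expression).
— they: subject of the clause headed by 'fired'; the pronoun c-commands the R-expression — coreference blocked (Principle C).

No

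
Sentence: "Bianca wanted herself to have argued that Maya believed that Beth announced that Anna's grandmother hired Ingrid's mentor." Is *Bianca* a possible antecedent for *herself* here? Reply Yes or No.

*herself* is a reflexive; Principle A requires it to be bound within its binding domain — the matrix clause.
— Bianca: subject of the matrix clause; c-commands the reflexive within its binding domain — allowed (Principle A).

Yes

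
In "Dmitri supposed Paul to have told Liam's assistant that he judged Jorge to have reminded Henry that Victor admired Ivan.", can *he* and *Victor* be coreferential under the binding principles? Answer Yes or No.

*Victor* is an R-expression; Principle C requires it to be free (not bound by any c-commanding expression).
— he: subject of the clause headed by 'judged'; the pronoun c-commands the R-expression — coreference blocked (Principle C).

No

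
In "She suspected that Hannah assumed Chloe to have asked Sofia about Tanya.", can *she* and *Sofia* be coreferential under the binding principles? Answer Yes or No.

No

*Sofia* is an R-expression; Principle C requires it to be free (not bound by any c-commanding expression).
— she: subject of the matrix clause; the pronoun c-commands the R-expression — coreference blocked (Principle C).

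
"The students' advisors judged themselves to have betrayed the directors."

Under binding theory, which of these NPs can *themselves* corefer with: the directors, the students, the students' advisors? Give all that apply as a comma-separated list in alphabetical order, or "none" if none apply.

*themselves* is a reflexive; Principle A requires it to be bound within its binding domain — the matrix clause.
— the directors: object of the clause headed by 'betrayed'; does not c-command the reflexive — cannot bind it (Principle A).
— the students: possessor inside the subject DP of the matrix clause; does not c-command the reflexive — cannot bind it (Principle A).
— the students' advisors: subject of the matrix clause; c-commands the reflexive within its binding domain — allowed (Principle A).

the students' advisors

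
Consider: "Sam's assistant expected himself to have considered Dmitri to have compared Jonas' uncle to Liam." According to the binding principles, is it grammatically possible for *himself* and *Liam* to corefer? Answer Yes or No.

No

*himself* is a reflexive; Principle A requires it to be bound within its binding domain — the matrix clause.
— Liam: second object of the clause headed by 'compared'; does not c-command the reflexive — cannot bind it (Principle A).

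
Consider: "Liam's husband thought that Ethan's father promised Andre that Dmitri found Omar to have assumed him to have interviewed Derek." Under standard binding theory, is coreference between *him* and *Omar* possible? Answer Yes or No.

*Omar* is an R-expression; Principle C requires it to be free (not bound by any c-commanding expression).
— him: subject of the clause headed by 'interviewed'; the R-expression locally c-commands the pronoun — coreference blocked (Principle B on the pronoun).

No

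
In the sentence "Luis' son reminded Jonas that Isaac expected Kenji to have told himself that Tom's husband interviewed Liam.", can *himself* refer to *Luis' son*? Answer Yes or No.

*himself* is a reflexive; Principle A requires it to be bound within its binding domain — the clause headed by 'told'.
— Luis' son: subject of the matrix clause; c-commands the reflexive but lies outside its binding domain — cannot bind it (Principle A).

No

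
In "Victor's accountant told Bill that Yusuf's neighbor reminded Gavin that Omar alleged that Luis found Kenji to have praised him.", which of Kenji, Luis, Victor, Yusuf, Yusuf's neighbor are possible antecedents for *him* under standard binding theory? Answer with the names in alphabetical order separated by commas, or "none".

Luis, Victor, Yusuf, Yusuf's neighbor

*him* is a pronoun; Principle B requires it to be free in its binding domain — the clause headed by 'praised'.
— Kenji: subject of the clause headed by 'praised'; c-commands the pronoun within its binding domain — blocked (Principle B).
— Luis: subject of the clause headed by 'found'; c-commands the pronoun but lies outside its binding domain — allowed.
— Victor: possessor inside the subject DP of the matrix clause; does not c-command the pronoun — Principle B does not apply; allowed.
— Yusuf: possessor inside the subject DP of the clause headed by 'reminded'; does not c-command the pronoun — Principle B does not apply; allowed.
— Yusuf's neighbor: subject of the clause headed by 'reminded'; c-commands the pronoun but lies outside its binding domain — allowed.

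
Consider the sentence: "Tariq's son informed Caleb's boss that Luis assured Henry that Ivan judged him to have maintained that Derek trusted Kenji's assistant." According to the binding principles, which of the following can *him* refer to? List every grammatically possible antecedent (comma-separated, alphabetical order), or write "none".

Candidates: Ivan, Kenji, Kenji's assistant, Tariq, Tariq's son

Tariq, Tariq's son

*him* is a pronoun; Principle B requires it to be free in its binding domain — the clause headed by 'judged'.
— Ivan: subject of the clause headed by 'judged'; c-commands the pronoun within its binding domain — blocked (Principle B).
— Kenji: possessor inside the object DP of the clause headed by 'trusted'; is c-commanded by the pronoun; coreference would bind this R-expression — blocked (Principle C).
— Kenji's assistant: object of the clause headed by 'trusted'; is c-commanded by the pronoun; coreference would bind this R-expression — blocked (Principle C).
— Tariq: possessor inside the subject DP of the matrix clause; does not c-command the pronoun — Principle B does not apply; allowed.
— Tariq's son: subject of the matrix clause; c-commands the pronoun but lies outside its binding domain — allowed.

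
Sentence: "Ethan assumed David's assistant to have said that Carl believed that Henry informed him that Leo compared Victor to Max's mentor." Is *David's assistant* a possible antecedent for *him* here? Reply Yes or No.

*him* is a pronoun; Principle B requires it to be free in its binding domain — the clause headed by 'informed'.
— David's assistant: subject of the clause headed by 'said'; c-commands the pronoun but lies outside its binding domain — allowed.

Yes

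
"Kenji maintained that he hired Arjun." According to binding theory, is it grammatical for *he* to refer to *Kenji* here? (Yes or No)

Yes

*Kenji* is an R-expression; Principle C requires it to be free (not bound by any c-commanding expression).
— he: subject of the clause headed by 'hired'; the pronoun does not c-command the R-expression — coreference allowed.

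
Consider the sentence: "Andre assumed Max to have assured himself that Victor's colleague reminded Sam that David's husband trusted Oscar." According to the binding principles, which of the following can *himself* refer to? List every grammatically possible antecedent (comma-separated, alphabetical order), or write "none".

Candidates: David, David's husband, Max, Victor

*himself* is a reflexive; Principle A requires it to be bound within its binding domain — the clause headed by 'assured'.
— David: possessor inside the subject DP of the clause headed by 'trusted'; does not c-command the reflexive — cannot bind it (Principle A).
— David's husband: subject of the clause headed by 'trusted'; does not c-command the reflexive — cannot bind it (Principle A).
— Max: subject of the clause headed by 'assured'; c-commands the reflexive within its binding domain — allowed (Principle A).
— Victor: possessor inside the subject DP of the clause headed by 'reminded'; does not c-command the reflexive — cannot bind it (Principle A).

Max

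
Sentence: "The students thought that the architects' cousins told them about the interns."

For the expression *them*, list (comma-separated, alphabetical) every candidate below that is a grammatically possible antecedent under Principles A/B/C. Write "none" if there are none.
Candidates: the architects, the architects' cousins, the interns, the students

*them* is a pronoun; Principle B requires it to be free in its binding domain — the clause headed by 'told'.
— the architects: possessor inside the subject DP of the clause headed by 'told'; does not c-command the pronoun — Principle B does not apply; allowed.
— the architects' cousins: subject of the clause headed by 'told'; c-commands the pronoun within its binding domain — blocked (Principle B).
— the interns: second object of the clause headed by 'told'; is c-commanded by the pronoun; coreference would bind this R-expression — blocked (Principle C).
— the students: subject of the matrix clause; c-commands the pronoun but lies outside its binding domain — allowed.

the architects, the students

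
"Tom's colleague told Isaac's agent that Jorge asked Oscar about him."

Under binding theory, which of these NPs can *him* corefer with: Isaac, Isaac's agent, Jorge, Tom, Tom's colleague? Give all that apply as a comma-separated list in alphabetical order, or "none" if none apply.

Isaac, Isaac's agent, Tom, Tom's colleague

*him* is a pronoun; Principle B requires it to be free in its binding domain — the clause headed by 'asked'.
— Isaac: possessor inside the object DP of the matrix clause; does not c-command the pronoun — Principle B does not apply; allowed.
— Isaac's agent: object of the matrix clause; c-commands the pronoun but lies outside its binding domain — allowed.
— Jorge: subject of the clause headed by 'asked'; c-commands the pronoun within its binding domain — blocked (Principle B).
— Tom: possessor inside the subject DP of the matrix clause; does not c-command the pronoun — Principle B does not apply; allowed.
— Tom's colleague: subject of the matrix clause; c-commands the pronoun but lies outside its binding domain — allowed.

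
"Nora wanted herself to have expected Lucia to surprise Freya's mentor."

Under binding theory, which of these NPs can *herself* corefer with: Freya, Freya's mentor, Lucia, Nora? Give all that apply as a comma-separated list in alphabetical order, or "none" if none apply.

Nora

*herself* is a reflexive; Principle A requires it to be bound within its binding domain — the matrix clause.
— Freya: possessor inside the object DP of the clause headed by 'surprise'; does not c-command the reflexive — cannot bind it (Principle A).
— Freya's mentor: object of the clause headed by 'surprise'; does not c-command the reflexive — cannot bind it (Principle A).
— Lucia: subject of the clause headed by 'surprise'; does not c-command the reflexive — cannot bind it (Principle A).
— Nora: subject of the matrix clause; c-commands the reflexive within its binding domain — allowed (Principle A).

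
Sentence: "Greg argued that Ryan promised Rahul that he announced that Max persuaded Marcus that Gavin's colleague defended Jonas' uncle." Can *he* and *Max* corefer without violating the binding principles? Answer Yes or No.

No

*Max* is an R-expression; Principle C requires it to be free (not bound by any c-commanding expression).
— he: subject of the clause headed by 'announced'; the pronoun c-commands the R-expression — coreference blocked (Principle C).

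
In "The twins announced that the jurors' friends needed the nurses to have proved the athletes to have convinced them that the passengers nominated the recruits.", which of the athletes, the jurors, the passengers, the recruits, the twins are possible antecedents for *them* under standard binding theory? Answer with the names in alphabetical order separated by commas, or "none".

the jurors, the twins

*them* is a pronoun; Principle B requires it to be free in its binding domain — the clause headed by 'convinced'.
— the athletes: subject of the clause headed by 'convinced'; c-commands the pronoun within its binding domain — blocked (Principle B).
— the jurors: possessor inside the subject DP of the clause headed by 'needed'; does not c-command the pronoun — Principle B does not apply; allowed.
— the passengers: subject of the clause headed by 'nominated'; is c-commanded by the pronoun; coreference would bind this R-expression — blocked (Principle C).
— the recruits: object of the clause headed by 'nominated'; is c-commanded by the pronoun; coreference would bind this R-expression — blocked (Principle C).
— the twins: subject of the matrix clause; c-commands the pronoun but lies outside its binding domain — allowed.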